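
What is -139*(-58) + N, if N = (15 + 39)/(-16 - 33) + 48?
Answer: 397336/49 ≈ 8108.9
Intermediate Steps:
N = 2298/49 (N = 54/(-49) + 48 = 54*(-1/49) + 48 = -54/49 + 48 = 2298/49 ≈ 46.898)
-139*(-58) + N = -139*(-58) + 2298/49 = 8062 + 2298/49 = 397336/49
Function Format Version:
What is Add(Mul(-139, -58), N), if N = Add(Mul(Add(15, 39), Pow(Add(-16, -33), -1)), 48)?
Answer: Rational(397336, 49) ≈ 8108.9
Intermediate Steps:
N = Rational(2298, 49) (N = Add(Mul(54, Pow(-49, -1)), 48) = Add(Mul(54, Rational(-1, 49)), 48) = Add(Rational(-54, 49), 48) = Rational(2298, 49) ≈ 46.898)
Add(Mul(-139, -58), N) = Add(Mul(-139, -58), Rational(2298, 49)) = Add(8062, Rational(2298, 49)) = Rational(397336, 49)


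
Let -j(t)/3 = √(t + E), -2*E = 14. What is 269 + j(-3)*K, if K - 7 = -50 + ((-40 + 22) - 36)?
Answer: 269 + 291*I*√10 ≈ 269.0 + 920.22*I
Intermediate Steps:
E = -7 (E = -½*14 = -7)
j(t) = -3*√(-7 + t) (j(t) = -3*√(t - 7) = -3*√(-7 + t))
K = -97 (K = 7 + (-50 + ((-40 + 22) - 36)) = 7 + (-50 + (-18 - 36)) = 7 + (-50 - 54) = 7 - 104 = -97)
269 + j(-3)*K = 269 - 3*√(-7 - 3)*(-97) = 269 - 3*I*√10*(-97) = 269 + 291*I*√10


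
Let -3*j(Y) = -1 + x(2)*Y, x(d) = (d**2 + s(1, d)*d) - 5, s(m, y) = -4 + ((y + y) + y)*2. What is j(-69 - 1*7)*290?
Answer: 330890/3 ≈ 1.1030e+5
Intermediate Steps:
s(m, y) = -4 + 6*y (s(m, y) = -4 + (2*y + y)*2 = -4 + (3*y)*2 = -4 + 6*y)
x(d) = -5 + d**2 + d*(-4 + 6*d) (x(d) = (d**2 + (-4 + 6*d)*d) - 5 = (d**2 + d*(-4 + 6*d)) - 5 = -5 + d**2 + d*(-4 + 6*d))
j(Y) = 1/3 - 5*Y (j(Y) = -(-1 + (-5 - 4*2 + 7*2**2)*Y)/3 = -(-1 + (-5 - 8 + 7*4)*Y)/3 = -(-1 + (-5 - 8 + 28)*Y)/3 = -(-1 + 15*Y)/3 = 1/3 - 5*Y)
j(-69 - 1*7)*290 = (1/3 - 5*(-69 - 1*7))*290 = (1/3 - 5*(-69 - 7))*290 = (1/3 - 5*(-76))*290 = (1/3 + 380)*290 = (1141/3)*290 = 330890/3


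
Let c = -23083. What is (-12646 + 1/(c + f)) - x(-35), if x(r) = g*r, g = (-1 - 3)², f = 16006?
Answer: -85532623/7077 ≈ -12086.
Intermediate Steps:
g = 16 (g = (-4)² = 16)
x(r) = 16*r
(-12646 + 1/(c + f)) - x(-35) = (-12646 + 1/(-23083 + 16006)) - 16*(-35) = (-12646 + 1/(-7077)) - 1*(-560) = (-12646 - 1/7077) + 560 = -89495743/7077 + 560 = -85532623/7077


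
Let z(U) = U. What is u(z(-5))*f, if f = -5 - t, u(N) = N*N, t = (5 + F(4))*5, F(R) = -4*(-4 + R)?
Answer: -750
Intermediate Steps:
F(R) = 16 - 4*R
t = 25 (t = (5 + (16 - 4*4))*5 = (5 + (16 - 16))*5 = (5 + 0)*5 = 5*5 = 25)
u(N) = N**2
f = -30 (f = -5 - 1*25 = -5 - 25 = -30)
u(z(-5))*f = (-5)**2*(-30) = 25*(-30) = -750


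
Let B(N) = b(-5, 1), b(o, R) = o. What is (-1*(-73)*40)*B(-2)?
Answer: -14600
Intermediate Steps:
B(N) = -5
(-1*(-73)*40)*B(-2) = (-1*(-73)*40)*(-5) = (73*40)*(-5) = 2920*(-5) = -14600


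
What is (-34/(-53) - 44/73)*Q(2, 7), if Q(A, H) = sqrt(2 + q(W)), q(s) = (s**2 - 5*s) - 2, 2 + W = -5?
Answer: 300*sqrt(21)/3869 ≈ 0.35533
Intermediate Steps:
W = -7 (W = -2 - 5 = -7)
q(s) = -2 + s**2 - 5*s
Q(A, H) = 2*sqrt(21) (Q(A, H) = sqrt(2 + (-2 + (-7)**2 - 5*(-7))) = sqrt(2 + (-2 + 49 + 35)) = sqrt(2 + 82) = sqrt(84) = 2*sqrt(21))
(-34/(-53) - 44/73)*Q(2, 7) = (-34/(-53) - 44/73)*(2*sqrt(21)) = (-34*(-1/53) - 44*1/73)*(2*sqrt(21)) = (34/53 - 44/73)*(2*sqrt(21)) = 150*(2*sqrt(21))/3869 = 300*sqrt(21)/3869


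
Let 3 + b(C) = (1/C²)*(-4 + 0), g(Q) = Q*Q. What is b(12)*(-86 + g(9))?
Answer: 545/36 ≈ 15.139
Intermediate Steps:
g(Q) = Q²
b(C) = -3 - 4/C² (b(C) = -3 + (1/C²)*(-4 + 0) = -3 + (1/C²)*(-4) = -3 - 4/C²)
b(12)*(-86 + g(9)) = (-3 - 4/12²)*(-86 + 9²) = (-3 - 4*1/144)*(-86 + 81) = (-3 - 1/36)*(-5) = -109/36*(-5) = 545/36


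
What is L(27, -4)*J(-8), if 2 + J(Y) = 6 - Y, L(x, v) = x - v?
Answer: 372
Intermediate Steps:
J(Y) = 4 - Y (J(Y) = -2 + (6 - Y) = 4 - Y)
L(27, -4)*J(-8) = (27 - 1*(-4))*(4 - 1*(-8)) = (27 + 4)*(4 + 8) = 31*12 = 372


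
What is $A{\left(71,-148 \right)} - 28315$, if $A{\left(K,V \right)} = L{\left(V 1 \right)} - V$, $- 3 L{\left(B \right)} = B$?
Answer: $- \frac{84353}{3} \approx -28118.0$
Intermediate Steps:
$L{\left(B \right)} = - \frac{B}{3}$
$A{\left(K,V \right)} = - \frac{4 V}{3}$ ($A{\left(K,V \right)} = - \frac{V 1}{3} - V = - \frac{V}{3} - V = - \frac{4 V}{3}$)
$A{\left(71,-148 \right)} - 28315 = \left(- \frac{4}{3}\right) \left(-148\right) - 28315 = \frac{592}{3} - 28315 = - \frac{84353}{3}$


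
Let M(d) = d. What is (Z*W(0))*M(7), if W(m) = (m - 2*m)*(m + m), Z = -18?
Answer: 0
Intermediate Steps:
W(m) = -2*m² (W(m) = (-m)*(2*m) = -2*m²)
(Z*W(0))*M(7) = -(-36)*0²*7 = -(-36)*0*7 = -18*0*7 = 0*7 = 0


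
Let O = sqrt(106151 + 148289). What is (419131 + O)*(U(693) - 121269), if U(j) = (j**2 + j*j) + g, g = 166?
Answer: 351816465745 + 1678790*sqrt(63610) ≈ 3.5224e+11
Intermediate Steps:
O = 2*sqrt(63610) (O = sqrt(254440) = 2*sqrt(63610) ≈ 504.42)
U(j) = 166 + 2*j**2 (U(j) = (j**2 + j*j) + 166 = (j**2 + j**2) + 166 = 2*j**2 + 166 = 166 + 2*j**2)
(419131 + O)*(U(693) - 121269) = (419131 + 2*sqrt(63610))*((166 + 2*693**2) - 121269) = (419131 + 2*sqrt(63610))*((166 + 2*480249) - 121269) = (419131 + 2*sqrt(63610))*((166 + 960498) - 121269) = (419131 + 2*sqrt(63610))*(960664 - 121269) = (419131 + 2*sqrt(63610))*839395 = 351816465745 + 1678790*sqrt(63610)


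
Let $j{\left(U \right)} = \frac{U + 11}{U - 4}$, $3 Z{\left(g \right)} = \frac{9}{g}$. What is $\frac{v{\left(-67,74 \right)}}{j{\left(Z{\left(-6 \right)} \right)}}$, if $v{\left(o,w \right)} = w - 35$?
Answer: $- \frac{117}{7} \approx -16.714$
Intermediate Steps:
$v{\left(o,w \right)} = -35 + w$ ($v{\left(o,w \right)} = w - 35 = -35 + w$)
$Z{\left(g \right)} = \frac{3}{g}$ ($Z{\left(g \right)} = \frac{9 \frac{1}{g}}{3} = \frac{3}{g}$)
$j{\left(U \right)} = \frac{11 + U}{-4 + U}$
$\frac{v{\left(-67,74 \right)}}{j{\left(Z{\left(-6 \right)} \right)}} = \frac{-35 + 74}{\frac{1}{-4 + \frac{3}{-6}} \left(11 + \frac{3}{-6}\right)} = \frac{39}{\frac{1}{-4 + 3 \left(- \frac{1}{6}\right)} \left(11 + 3 \left(- \frac{1}{6}\right)\right)} = \frac{39}{\frac{1}{-4 - \frac{1}{2}} \left(11 - \frac{1}{2}\right)} = \frac{39}{\frac{1}{- \frac{9}{2}} \cdot \frac{21}{2}} = \frac{39}{\left(- \frac{2}{9}\right) \frac{21}{2}} = \frac{39}{- \frac{7}{3}} = 39 \left(- \frac{3}{7}\right) = - \frac{117}{7}$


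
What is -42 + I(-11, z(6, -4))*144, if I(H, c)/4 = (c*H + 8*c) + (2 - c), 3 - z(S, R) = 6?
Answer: 8022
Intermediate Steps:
z(S, R) = -3 (z(S, R) = 3 - 1*6 = 3 - 6 = -3)
I(H, c) = 8 + 28*c + 4*H*c (I(H, c) = 4*((c*H + 8*c) + (2 - c)) = 4*((H*c + 8*c) + (2 - c)) = 4*((8*c + H*c) + (2 - c)) = 4*(2 + 7*c + H*c) = 8 + 28*c + 4*H*c)
-42 + I(-11, z(6, -4))*144 = -42 + (8 + 28*(-3) + 4*(-11)*(-3))*144 = -42 + (8 - 84 + 132)*144 = -42 + 56*144 = -42 + 8064 = 8022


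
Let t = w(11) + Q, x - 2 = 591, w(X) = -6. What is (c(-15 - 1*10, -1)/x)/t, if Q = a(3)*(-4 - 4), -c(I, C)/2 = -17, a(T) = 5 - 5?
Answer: -17/1779 ≈ -0.0095559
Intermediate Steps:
a(T) = 0
x = 593 (x = 2 + 591 = 593)
c(I, C) = 34 (c(I, C) = -2*(-17) = 34)
Q = 0 (Q = 0*(-4 - 4) = 0*(-8) = 0)
t = -6 (t = -6 + 0 = -6)
(c(-15 - 1*10, -1)/x)/t = (34/593)/(-6) = (34*(1/593))*(-1/6) = (34/593)*(-1/6) = -17/1779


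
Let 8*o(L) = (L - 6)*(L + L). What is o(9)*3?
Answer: 81/4 ≈ 20.250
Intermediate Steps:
o(L) = L*(-6 + L)/4 (o(L) = ((L - 6)*(L + L))/8 = ((-6 + L)*(2*L))/8 = (2*L*(-6 + L))/8 = L*(-6 + L)/4)
o(9)*3 = ((¼)*9*(-6 + 9))*3 = ((¼)*9*3)*3 = (27/4)*3 = 81/4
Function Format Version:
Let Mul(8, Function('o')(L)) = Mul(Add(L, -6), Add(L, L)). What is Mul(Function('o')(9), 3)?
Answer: Rational(81, 4) ≈ 20.250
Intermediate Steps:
Function('o')(L) = Mul(Rational(1, 4), L, Add(-6, L)) (Function('o')(L) = Mul(Rational(1, 8), Mul(Add(L, -6), Add(L, L))) = Mul(Rational(1, 8), Mul(Add(-6, L), Mul(2, L))) = Mul(Rational(1, 8), Mul(2, L, Add(-6, L))) = Mul(Rational(1, 4), L, Add(-6, L)))
Mul(Function('o')(9), 3) = Mul(Mul(Rational(1, 4), 9, Add(-6, 9)), 3) = Mul(Mul(Rational(1, 4), 9, 3), 3) = Mul(Rational(27, 4), 3) = Rational(81, 4)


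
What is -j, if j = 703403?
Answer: -703403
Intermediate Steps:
-j = -1*703403 = -703403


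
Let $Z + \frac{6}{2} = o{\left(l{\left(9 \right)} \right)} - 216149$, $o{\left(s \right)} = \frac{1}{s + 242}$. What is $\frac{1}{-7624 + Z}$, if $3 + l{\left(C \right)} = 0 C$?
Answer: $- \frac{239}{53482463} \approx -4.4688 \cdot 10^{-6}$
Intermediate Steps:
$l{\left(C \right)} = -3$ ($l{\left(C \right)} = -3 + 0 C = -3 + 0 = -3$)
$o{\left(s \right)} = \frac{1}{242 + s}$
$Z = - \frac{51660327}{239}$ ($Z = -3 - \left(216149 - \frac{1}{242 - 3}\right) = -3 - \left(216149 - \frac{1}{239}\right) = -3 + \left(\frac{1}{239} - 216149\right) = -3 - \frac{51659610}{239} = - \frac{51660327}{239} \approx -2.1615 \cdot 10^{5}$)
$\frac{1}{-7624 + Z} = \frac{1}{-7624 - \frac{51660327}{239}} = \frac{1}{- \frac{53482463}{239}} = - \frac{239}{53482463}$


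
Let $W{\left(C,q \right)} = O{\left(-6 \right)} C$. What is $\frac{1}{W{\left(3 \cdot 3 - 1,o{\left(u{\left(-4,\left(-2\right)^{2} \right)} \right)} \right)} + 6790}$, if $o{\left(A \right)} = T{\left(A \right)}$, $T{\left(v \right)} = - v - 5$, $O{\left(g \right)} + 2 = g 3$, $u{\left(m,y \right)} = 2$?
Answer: $\frac{1}{6630} \approx 0.00015083$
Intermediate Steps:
$O{\left(g \right)} = -2 + 3 g$ ($O{\left(g \right)} = -2 + g 3 = -2 + 3 g$)
$T{\left(v \right)} = -5 - v$
$o{\left(A \right)} = -5 - A$
$W{\left(C,q \right)} = - 20 C$ ($W{\left(C,q \right)} = \left(-2 + 3 \left(-6\right)\right) C = \left(-2 - 18\right) C = - 20 C$)
$\frac{1}{W{\left(3 \cdot 3 - 1,o{\left(u{\left(-4,\left(-2\right)^{2} \right)} \right)} \right)} + 6790} = \frac{1}{- 20 \left(3 \cdot 3 - 1\right) + 6790} = \frac{1}{- 20 \left(9 - 1\right) + 6790} = \frac{1}{\left(-20\right) 8 + 6790} = \frac{1}{-160 + 6790} = \frac{1}{6630}$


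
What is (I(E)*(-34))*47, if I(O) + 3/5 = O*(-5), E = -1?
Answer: -35156/5 ≈ -7031.2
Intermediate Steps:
I(O) = -⅗ - 5*O (I(O) = -⅗ + O*(-5) = -⅗ - 5*O)
(I(E)*(-34))*47 = ((-⅗ - 5*(-1))*(-34))*47 = ((-⅗ + 5)*(-34))*47 = ((22/5)*(-34))*47 = -748/5*47 = -35156/5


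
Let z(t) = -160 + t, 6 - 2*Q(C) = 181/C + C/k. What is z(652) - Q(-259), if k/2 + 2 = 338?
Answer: 24290033/49728 ≈ 488.46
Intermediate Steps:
k = 672 (k = -4 + 2*338 = -4 + 676 = 672)
Q(C) = 3 - 181/(2*C) - C/1344 (Q(C) = 3 - (181/C + C/672)/2 = 3 + (-181/(2*C) - C/1344) = 3 - 181/(2*C) - C/1344)
z(652) - Q(-259) = (-160 + 652) - (-121632 - 259*(4032 - 1*(-259)))/(1344*(-259)) = 492 - (-1)*(-121632 - 259*(4032 + 259))/(1344*259) = 492 - (-1)*(-121632 - 259*4291)/(1344*259) = 492 - (-1)*(-121632 - 1111369)/(1344*259) = 492 - (-1)*(-1233001)/(1344*259) = 492 - 1*176143/49728 = 492 - 176143/49728 = 24290033/49728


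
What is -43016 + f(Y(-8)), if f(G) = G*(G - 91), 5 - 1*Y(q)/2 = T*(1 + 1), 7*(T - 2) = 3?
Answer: -2109054/49 ≈ -43042.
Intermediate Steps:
T = 17/7 (T = 2 + (1/7)*3 = 2 + 3/7 = 17/7 ≈ 2.4286)
Y(q) = 2/7 (Y(q) = 10 - 34*(1 + 1)/7 = 10 - 34*2/7 = 10 - 2*34/7 = 10 - 68/7 = 2/7)
f(G) = G*(-91 + G)
-43016 + f(Y(-8)) = -43016 + 2*(-91 + 2/7)/7 = -43016 + (2/7)*(-635/7) = -43016 - 1270/49 = -2109054/49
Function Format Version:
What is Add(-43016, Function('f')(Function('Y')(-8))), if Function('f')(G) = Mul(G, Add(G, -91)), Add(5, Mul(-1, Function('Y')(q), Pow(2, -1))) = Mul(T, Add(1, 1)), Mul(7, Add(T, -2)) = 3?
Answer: Rational(-2109054, 49) ≈ -43042.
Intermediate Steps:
T = Rational(17, 7) (T = Add(2, Mul(Rational(1, 7), 3)) = Add(2, Rational(3, 7)) = Rational(17, 7) ≈ 2.4286)
Function('Y')(q) = Rational(2, 7) (Function('Y')(q) = Add(10, Mul(-2, Mul(Rational(17, 7), Add(1, 1)))) = Add(10, Mul(-2, Mul(Rational(17, 7), 2))) = Add(10, Mul(-2, Rational(34, 7))) = Add(10, Rational(-68, 7)) = Rational(2, 7))
Function('f')(G) = Mul(G, Add(-91, G))
Add(-43016, Function('f')(Function('Y')(-8))) = Add(-43016, Mul(Rational(2, 7), Add(-91, Rational(2, 7)))) = Add(-43016, Mul(Rational(2, 7), Rational(-635, 7))) = Add(-43016, Rational(-1270, 49)) = Rational(-2109054, 49)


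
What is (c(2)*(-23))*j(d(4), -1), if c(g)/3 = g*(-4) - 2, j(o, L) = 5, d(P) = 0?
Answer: 3450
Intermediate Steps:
c(g) = -6 - 12*g (c(g) = 3*(g*(-4) - 2) = 3*(-4*g - 2) = 3*(-2 - 4*g) = -6 - 12*g)
(c(2)*(-23))*j(d(4), -1) = ((-6 - 12*2)*(-23))*5 = ((-6 - 24)*(-23))*5 = -30*(-23)*5 = 690*5 = 3450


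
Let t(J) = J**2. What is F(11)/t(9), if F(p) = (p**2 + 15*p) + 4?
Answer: 290/81 ≈ 3.5802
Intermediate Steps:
F(p) = 4 + p**2 + 15*p
F(11)/t(9) = (4 + 11**2 + 15*11)/(9**2) = (4 + 121 + 165)/81 = 290*(1/81) = 290/81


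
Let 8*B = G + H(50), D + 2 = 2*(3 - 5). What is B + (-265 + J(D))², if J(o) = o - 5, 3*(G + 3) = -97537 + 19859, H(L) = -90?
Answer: 1750267/24 ≈ 72928.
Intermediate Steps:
G = -77687/3 (G = -3 + (-97537 + 19859)/3 = -3 + (⅓)*(-77678) = -3 - 77678/3 = -77687/3 ≈ -25896.)
D = -6 (D = -2 + 2*(3 - 5) = -2 + 2*(-2) = -2 - 4 = -6)
J(o) = -5 + o
B = -77957/24 (B = (-77687/3 - 90)/8 = (⅛)*(-77957/3) = -77957/24 ≈ -3248.2)
B + (-265 + J(D))² = -77957/24 + (-265 + (-5 - 6))² = -77957/24 + (-265 - 11)² = -77957/24 + (-276)² = -77957/24 + 76176 = 1750267/24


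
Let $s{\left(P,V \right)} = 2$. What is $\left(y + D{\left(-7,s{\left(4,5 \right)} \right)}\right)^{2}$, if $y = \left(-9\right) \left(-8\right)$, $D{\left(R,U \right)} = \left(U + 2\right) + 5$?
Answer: $6561$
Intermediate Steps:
$D{\left(R,U \right)} = 7 + U$ ($D{\left(R,U \right)} = \left(2 + U\right) + 5 = 7 + U$)
$y = 72$
$\left(y + D{\left(-7,s{\left(4,5 \right)} \right)}\right)^{2} = \left(72 + \left(7 + 2\right)\right)^{2} = \left(72 + 9\right)^{2} = 81^{2} = 6561$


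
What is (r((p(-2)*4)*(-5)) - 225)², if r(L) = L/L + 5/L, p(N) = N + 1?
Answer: 801025/16 ≈ 50064.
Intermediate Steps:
p(N) = 1 + N
r(L) = 1 + 5/L
(r((p(-2)*4)*(-5)) - 225)² = ((5 + ((1 - 2)*4)*(-5))/((((1 - 2)*4)*(-5))) - 225)² = ((5 - 1*4*(-5))/((-1*4*(-5))) - 225)² = ((5 - 4*(-5))/((-4*(-5))) - 225)² = ((5 + 20)/20 - 225)² = ((1/20)*25 - 225)² = (5/4 - 225)² = (-895/4)² = 801025/16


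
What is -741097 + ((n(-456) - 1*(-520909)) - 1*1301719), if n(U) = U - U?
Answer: -1521907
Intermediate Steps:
n(U) = 0
-741097 + ((n(-456) - 1*(-520909)) - 1*1301719) = -741097 + ((0 - 1*(-520909)) - 1*1301719) = -741097 + ((0 + 520909) - 1301719) = -741097 + (520909 - 1301719) = -741097 - 780810 = -1521907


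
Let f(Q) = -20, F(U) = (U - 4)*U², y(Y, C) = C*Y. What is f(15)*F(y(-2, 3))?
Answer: 7200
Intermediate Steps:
F(U) = U²*(-4 + U) (F(U) = (-4 + U)*U² = U²*(-4 + U))
f(15)*F(y(-2, 3)) = -20*(3*(-2))²*(-4 + 3*(-2)) = -20*(-6)²*(-4 - 6) = -720*(-10) = -20*(-360) = 7200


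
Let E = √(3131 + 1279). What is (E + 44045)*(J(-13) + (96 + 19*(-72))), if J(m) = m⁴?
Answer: 1201944005 + 573069*√10 ≈ 1.2038e+9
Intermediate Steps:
E = 21*√10 (E = √4410 = 21*√10 ≈ 66.408)
(E + 44045)*(J(-13) + (96 + 19*(-72))) = (21*√10 + 44045)*((-13)⁴ + (96 + 19*(-72))) = (44045 + 21*√10)*(28561 + (96 - 1368)) = (44045 + 21*√10)*(28561 - 1272) = (44045 + 21*√10)*27289 = 1201944005 + 573069*√10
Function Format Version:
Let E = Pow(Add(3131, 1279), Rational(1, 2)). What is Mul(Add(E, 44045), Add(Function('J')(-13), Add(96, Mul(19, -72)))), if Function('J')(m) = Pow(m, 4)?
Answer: Add(1201944005, Mul(573069, Pow(10, Rational(1, 2)))) ≈ 1.2038e+9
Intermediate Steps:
E = Mul(21, Pow(10, Rational(1, 2))) (E = Pow(4410, Rational(1, 2)) = Mul(21, Pow(10, Rational(1, 2))) ≈ 66.408)
Mul(Add(E, 44045), Add(Function('J')(-13), Add(96, Mul(19, -72)))) = Mul(Add(Mul(21, Pow(10, Rational(1, 2))), 44045), Add(Pow(-13, 4), Add(96, Mul(19, -72)))) = Mul(Add(44045, Mul(21, Pow(10, Rational(1, 2)))), Add(28561, Add(96, -1368))) = Mul(Add(44045, Mul(21, Pow(10, Rational(1, 2)))), Add(28561, -1272)) = Mul(Add(44045, Mul(21, Pow(10, Rational(1, 2)))), 27289) = Add(1201944005, Mul(573069, Pow(10, Rational(1, 2))))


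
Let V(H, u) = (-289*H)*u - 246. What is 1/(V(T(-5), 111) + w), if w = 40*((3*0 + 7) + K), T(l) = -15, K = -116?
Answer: 1/476579 ≈ 2.0983e-6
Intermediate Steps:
V(H, u) = -246 - 289*H*u (V(H, u) = -289*H*u - 246 = -246 - 289*H*u)
w = -4360 (w = 40*((3*0 + 7) - 116) = 40*((0 + 7) - 116) = 40*(7 - 116) = 40*(-109) = -4360)
1/(V(T(-5), 111) + w) = 1/((-246 - 289*(-15)*111) - 4360) = 1/((-246 + 481185) - 4360) = 1/(480939 - 4360) = 1/476579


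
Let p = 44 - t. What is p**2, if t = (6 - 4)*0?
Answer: 1936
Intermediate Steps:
t = 0 (t = 2*0 = 0)
p = 44 (p = 44 - 1*0 = 44 + 0 = 44)
p**2 = 44**2 = 1936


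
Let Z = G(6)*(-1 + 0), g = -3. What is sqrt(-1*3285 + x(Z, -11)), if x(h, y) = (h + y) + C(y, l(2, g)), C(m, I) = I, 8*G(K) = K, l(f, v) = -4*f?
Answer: I*sqrt(13219)/2 ≈ 57.487*I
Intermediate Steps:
G(K) = K/8
Z = -3/4 (Z = ((1/8)*6)*(-1 + 0) = (3/4)*(-1) = -3/4 ≈ -0.75000)
x(h, y) = -8 + h + y (x(h, y) = (h + y) - 4*2 = (h + y) - 8 = -8 + h + y)
sqrt(-1*3285 + x(Z, -11)) = sqrt(-1*3285 + (-8 - 3/4 - 11)) = sqrt(-3285 - 79/4) = sqrt(-13219/4) = I*sqrt(13219)/2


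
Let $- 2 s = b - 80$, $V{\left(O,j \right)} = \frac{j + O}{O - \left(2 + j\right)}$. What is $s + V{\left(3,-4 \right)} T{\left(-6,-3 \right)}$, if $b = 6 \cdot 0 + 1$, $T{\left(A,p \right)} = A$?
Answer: $\frac{407}{10} \approx 40.7$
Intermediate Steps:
$V{\left(O,j \right)} = \frac{O + j}{-2 + O - j}$
$b = 1$ ($b = 0 + 1 = 1$)
$s = \frac{79}{2}$ ($s = - \frac{1 - 80}{2} = \left(- \frac{1}{2}\right) \left(-79\right) = \frac{79}{2} \approx 39.5$)
$s + V{\left(3,-4 \right)} T{\left(-6,-3 \right)} = \frac{79}{2} + \frac{\left(-1\right) 3 - -4}{2 - 4 - 3} \left(-6\right) = \frac{79}{2} + \frac{-3 + 4}{2 - 4 - 3} \left(-6\right) = \frac{79}{2} + \frac{1}{-5} \cdot 1 \left(-6\right) = \frac{79}{2} + \left(- \frac{1}{5}\right) 1 \left(-6\right) = \frac{79}{2} - - \frac{6}{5} = \frac{79}{2} + \frac{6}{5} = \frac{407}{10}$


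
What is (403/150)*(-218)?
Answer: -43927/75 ≈ -585.69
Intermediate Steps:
(403/150)*(-218) = -43927/75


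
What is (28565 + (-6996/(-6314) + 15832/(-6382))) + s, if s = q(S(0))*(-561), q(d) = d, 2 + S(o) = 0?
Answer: 27186602125/915817 ≈ 29686.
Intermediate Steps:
S(o) = -2 (S(o) = -2 + 0 = -2)
s = 1122 (s = -2*(-561) = 1122)
(28565 + (-6996/(-6314) + 15832/(-6382))) + s = (28565 + (-6996/(-6314) + 15832/(-6382))) + 1122 = (28565 + (-6996*(-1/6314) + 15832*(-1/6382))) + 1122 = (28565 + (318/287 - 7916/3191)) + 1122 = (28565 - 1257154/915817) + 1122 = 26159055451/915817 + 1122 = 27186602125/915817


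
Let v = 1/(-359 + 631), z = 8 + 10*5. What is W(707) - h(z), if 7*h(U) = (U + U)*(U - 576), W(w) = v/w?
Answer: 1650737537/192304 ≈ 8584.0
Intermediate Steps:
z = 58 (z = 8 + 50 = 58)
v = 1/272 ≈ 0.0036765
W(w) = 1/(272*w)
h(U) = 2*U*(-576 + U)/7 (h(U) = ((U + U)*(U - 576))/7 = ((2*U)*(-576 + U))/7 = (2*U*(-576 + U))/7 = 2*U*(-576 + U)/7)
W(707) - h(z) = (1/272)/707 - 2*58*(-576 + 58)/7 = (1/272)*(1/707) - 2*58*(-518)/7 = 1/192304 - 1*(-8584) = 1/192304 + 8584 = 1650737537/192304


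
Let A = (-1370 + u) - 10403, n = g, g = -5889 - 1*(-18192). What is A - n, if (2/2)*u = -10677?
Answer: -34753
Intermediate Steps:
u = -10677
g = 12303 (g = -5889 + 18192 = 12303)
n = 12303
A = -22450 (A = (-1370 - 10677) - 10403 = -12047 - 10403 = -22450)
A - n = -22450 - 1*12303 = -22450 - 12303 = -34753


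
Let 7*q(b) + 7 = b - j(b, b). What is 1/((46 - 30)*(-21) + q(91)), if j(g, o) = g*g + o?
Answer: -1/1520 ≈ -0.00065789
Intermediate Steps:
j(g, o) = o + g² (j(g, o) = g² + o = o + g²)
q(b) = -1 - b²/7 (q(b) = -1 + (b - (b + b²))/7 = -1 + (b + (-b - b²))/7 = -1 + (-b²)/7 = -1 - b²/7)
1/((46 - 30)*(-21) + q(91)) = 1/((46 - 30)*(-21) + (-1 - ⅐*91²)) = 1/(16*(-21) + (-1 - ⅐*8281)) = 1/(-336 + (-1 - 1183)) = 1/(-336 - 1184) = 1/(-1520) = -1/1520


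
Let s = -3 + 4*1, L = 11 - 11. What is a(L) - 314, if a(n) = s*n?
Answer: -314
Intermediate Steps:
L = 0
s = 1 (s = -3 + 4 = 1)
a(n) = n (a(n) = 1*n = n)
a(L) - 314 = 0 - 314 = -314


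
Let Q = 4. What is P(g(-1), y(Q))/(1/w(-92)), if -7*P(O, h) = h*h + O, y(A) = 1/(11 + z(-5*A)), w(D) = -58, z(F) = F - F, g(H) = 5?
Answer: 35148/847 ≈ 41.497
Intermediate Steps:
z(F) = 0
y(A) = 1/11 (y(A) = 1/(11 + 0) = 1/11)
P(O, h) = -O/7 - h²/7 (P(O, h) = -(h*h + O)/7 = -(h² + O)/7 = -(O + h²)/7 = -O/7 - h²/7)
P(g(-1), y(Q))/(1/w(-92)) = (-⅐*5 - (1/11)²/7)/(1/(-58)) = (-5/7 - ⅐*1/121)/(-1/58) = (-5/7 - 1/847)*(-58) = -606/847*(-58) = 35148/847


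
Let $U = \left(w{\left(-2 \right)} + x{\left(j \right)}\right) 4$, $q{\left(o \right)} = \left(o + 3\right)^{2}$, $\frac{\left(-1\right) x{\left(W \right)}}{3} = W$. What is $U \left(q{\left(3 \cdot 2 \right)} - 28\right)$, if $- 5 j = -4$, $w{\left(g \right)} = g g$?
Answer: $\frac{1696}{5} \approx 339.2$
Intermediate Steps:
$w{\left(g \right)} = g^{2}$
$j = \frac{4}{5}$ ($j = \left(- \frac{1}{5}\right) \left(-4\right) = \frac{4}{5} \approx 0.8$)
$x{\left(W \right)} = - 3 W$
$q{\left(o \right)} = \left(3 + o\right)^{2}$
$U = \frac{32}{5}$ ($U = \left(\left(-2\right)^{2} - \frac{12}{5}\right) 4 = \left(4 - \frac{12}{5}\right) 4 = \frac{8}{5} \cdot 4 = \frac{32}{5} \approx 6.4$)
$U \left(q{\left(3 \cdot 2 \right)} - 28\right) = \frac{32 \left(\left(3 + 3 \cdot 2\right)^{2} - 28\right)}{5} = \frac{32 \left(\left(3 + 6\right)^{2} - 28\right)}{5} = \frac{32 \left(9^{2} - 28\right)}{5} = \frac{32 \left(81 - 28\right)}{5} = \frac{32}{5} \cdot 53 = \frac{1696}{5}$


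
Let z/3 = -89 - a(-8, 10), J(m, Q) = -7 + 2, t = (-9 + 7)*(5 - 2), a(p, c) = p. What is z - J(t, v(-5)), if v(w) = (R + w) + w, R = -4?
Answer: -238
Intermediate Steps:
t = -6 (t = -2*3 = -6)
v(w) = -4 + 2*w (v(w) = (-4 + w) + w = -4 + 2*w)
J(m, Q) = -5
z = -243 (z = 3*(-89 - 1*(-8)) = 3*(-89 + 8) = 3*(-81) = -243)
z - J(t, v(-5)) = -243 - 1*(-5) = -243 + 5 = -238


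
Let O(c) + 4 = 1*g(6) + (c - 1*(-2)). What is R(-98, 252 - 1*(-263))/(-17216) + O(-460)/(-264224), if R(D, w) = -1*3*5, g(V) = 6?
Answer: 369183/142152512 ≈ 0.0025971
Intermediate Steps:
R(D, w) = -15 (R(D, w) = -3*5 = -15)
O(c) = 4 + c (O(c) = -4 + (1*6 + (c - 1*(-2))) = -4 + (6 + (c + 2)) = -4 + (6 + (2 + c)) = -4 + (8 + c) = 4 + c)
R(-98, 252 - 1*(-263))/(-17216) + O(-460)/(-264224) = -15/(-17216) + (4 - 460)/(-264224) = -15*(-1/17216) - 456*(-1/264224) = 15/17216 + 57/33028 = 369183/142152512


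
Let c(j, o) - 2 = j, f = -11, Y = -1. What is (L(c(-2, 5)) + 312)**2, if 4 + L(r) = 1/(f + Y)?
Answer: 13653025/144 ≈ 94813.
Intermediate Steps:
c(j, o) = 2 + j
L(r) = -49/12 (L(r) = -4 + 1/(-11 - 1) = -4 + 1/(-12) = -4 - 1/12 = -49/12)
(L(c(-2, 5)) + 312)**2 = (-49/12 + 312)**2 = (3695/12)**2 = 13653025/144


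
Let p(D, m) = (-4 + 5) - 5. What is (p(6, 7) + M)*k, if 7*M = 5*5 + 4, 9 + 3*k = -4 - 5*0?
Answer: -13/21 ≈ -0.61905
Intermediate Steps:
p(D, m) = -4 (p(D, m) = 1 - 5 = -4)
k = -13/3 (k = -3 + (-4 - 5*0)/3 = -3 + (-4 + 0)/3 = -3 + (1/3)*(-4) = -3 - 4/3 = -13/3 ≈ -4.3333)
M = 29/7 (M = (5*5 + 4)/7 = (25 + 4)/7 = (1/7)*29 = 29/7 ≈ 4.1429)
(p(6, 7) + M)*k = (-4 + 29/7)*(-13/3) = (1/7)*(-13/3) = -13/21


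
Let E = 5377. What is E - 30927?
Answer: -25550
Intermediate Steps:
E - 30927 = 5377 - 30927 = -25550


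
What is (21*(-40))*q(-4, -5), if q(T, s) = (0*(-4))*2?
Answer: 0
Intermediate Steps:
q(T, s) = 0 (q(T, s) = 0*2 = 0)
(21*(-40))*q(-4, -5) = (21*(-40))*0 = -840*0 = 0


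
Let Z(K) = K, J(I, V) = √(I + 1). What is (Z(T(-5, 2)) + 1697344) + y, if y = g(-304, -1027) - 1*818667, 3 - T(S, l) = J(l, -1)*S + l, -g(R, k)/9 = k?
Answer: 887921 + 5*√3 ≈ 8.8793e+5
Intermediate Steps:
g(R, k) = -9*k
J(I, V) = √(1 + I)
T(S, l) = 3 - l - S*√(1 + l) (T(S, l) = 3 - (√(1 + l)*S + l) = 3 - (S*√(1 + l) + l) = 3 - (l + S*√(1 + l)) = 3 + (-l - S*√(1 + l)) = 3 - l - S*√(1 + l))
y = -809424 (y = -9*(-1027) - 1*818667 = 9243 - 818667 = -809424)
(Z(T(-5, 2)) + 1697344) + y = ((3 - 1*2 - 1*(-5)*√(1 + 2)) + 1697344) - 809424 = ((3 - 2 - 1*(-5)*√3) + 1697344) - 809424 = ((3 - 2 + 5*√3) + 1697344) - 809424 = ((1 + 5*√3) + 1697344) - 809424 = (1697345 + 5*√3) - 809424 = 887921 + 5*√3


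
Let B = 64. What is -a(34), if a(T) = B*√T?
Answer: -64*√34 ≈ -373.18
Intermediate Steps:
a(T) = 64*√T
-a(34) = -64*√34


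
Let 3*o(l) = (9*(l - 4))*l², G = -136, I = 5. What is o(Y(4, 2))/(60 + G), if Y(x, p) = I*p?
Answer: -450/19 ≈ -23.684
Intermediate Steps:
Y(x, p) = 5*p
o(l) = l²*(-36 + 9*l)/3 (o(l) = ((9*(l - 4))*l²)/3 = ((9*(-4 + l))*l²)/3 = ((-36 + 9*l)*l²)/3 = (l²*(-36 + 9*l))/3 = l²*(-36 + 9*l)/3)
o(Y(4, 2))/(60 + G) = (3*(5*2)²*(-4 + 5*2))/(60 - 136) = (3*10²*(-4 + 10))/(-76) = (3*100*6)*(-1/76) = 1800*(-1/76) = -450/19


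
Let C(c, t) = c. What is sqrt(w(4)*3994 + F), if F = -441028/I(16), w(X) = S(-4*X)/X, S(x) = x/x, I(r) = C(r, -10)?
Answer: 3*I*sqrt(11807)/2 ≈ 162.99*I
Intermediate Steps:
I(r) = r
S(x) = 1
w(X) = 1/X
F = -110257/4 (F = -441028/16 = -441028*1/16 = -110257/4 ≈ -27564.)
sqrt(w(4)*3994 + F) = sqrt(3994/4 - 110257/4) = sqrt((1/4)*3994 - 110257/4) = sqrt(1997/2 - 110257/4) = sqrt(-106263/4) = 3*I*sqrt(11807)/2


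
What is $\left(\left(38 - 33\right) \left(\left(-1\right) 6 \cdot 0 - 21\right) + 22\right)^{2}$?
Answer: $6889$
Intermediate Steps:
$\left(\left(38 - 33\right) \left(\left(-1\right) 6 \cdot 0 - 21\right) + 22\right)^{2} = \left(5 \left(\left(-6\right) 0 - 21\right) + 22\right)^{2} = \left(5 \left(0 - 21\right) + 22\right)^{2} = \left(5 \left(-21\right) + 22\right)^{2} = \left(-105 + 22\right)^{2} = \left(-83\right)^{2} = 6889$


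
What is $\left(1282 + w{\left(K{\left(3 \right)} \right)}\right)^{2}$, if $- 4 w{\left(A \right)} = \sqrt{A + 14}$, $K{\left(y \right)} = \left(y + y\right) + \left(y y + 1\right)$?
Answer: $\frac{\left(5128 - \sqrt{30}\right)^{2}}{16} \approx 1.64 \cdot 10^{6}$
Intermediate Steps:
$K{\left(y \right)} = 1 + y^{2} + 2 y$ ($K{\left(y \right)} = 2 y + \left(y^{2} + 1\right) = 2 y + \left(1 + y^{2}\right) = 1 + y^{2} + 2 y$)
$w{\left(A \right)} = - \frac{\sqrt{14 + A}}{4}$ ($w{\left(A \right)} = - \frac{\sqrt{A + 14}}{4} = - \frac{\sqrt{14 + A}}{4}$)
$\left(1282 + w{\left(K{\left(3 \right)} \right)}\right)^{2} = \left(1282 - \frac{\sqrt{14 + \left(1 + 3^{2} + 2 \cdot 3\right)}}{4}\right)^{2} = \left(1282 - \frac{\sqrt{14 + \left(1 + 9 + 6\right)}}{4}\right)^{2} = \left(1282 - \frac{\sqrt{14 + 16}}{4}\right)^{2} = \left(1282 - \frac{\sqrt{30}}{4}\right)^{2}$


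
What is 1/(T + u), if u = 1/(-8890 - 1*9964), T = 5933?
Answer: 18854/111860781 ≈ 0.00016855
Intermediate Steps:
u = -1/18854 (u = 1/(-8890 - 9964) = 1/(-18854) = -1/18854 ≈ -5.3039e-5)
1/(T + u) = 1/(5933 - 1/18854) = 1/(111860781/18854) = 18854/111860781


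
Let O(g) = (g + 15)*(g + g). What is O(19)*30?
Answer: 38760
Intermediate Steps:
O(g) = 2*g*(15 + g) (O(g) = (15 + g)*(2*g) = 2*g*(15 + g))
O(19)*30 = (2*19*(15 + 19))*30 = (2*19*34)*30 = 1292*30 = 38760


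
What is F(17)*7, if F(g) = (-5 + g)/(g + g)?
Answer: 42/17 ≈ 2.4706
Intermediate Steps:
F(g) = (-5 + g)/(2*g) (F(g) = (-5 + g)/((2*g)) = (-5 + g)*(1/(2*g)) = (-5 + g)/(2*g))
F(17)*7 = ((1/2)*(-5 + 17)/17)*7 = ((1/2)*(1/17)*12)*7 = (6/17)*7 = 42/17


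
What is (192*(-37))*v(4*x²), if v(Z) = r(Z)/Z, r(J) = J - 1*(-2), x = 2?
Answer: -7992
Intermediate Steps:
r(J) = 2 + J (r(J) = J + 2 = 2 + J)
v(Z) = (2 + Z)/Z
(192*(-37))*v(4*x²) = (192*(-37))*((2 + 4*2²)/((4*2²))) = -7104*(2 + 4*4)/(4*4) = -7104*(2 + 16)/16 = -444*18 = -7104*9/8 = -7992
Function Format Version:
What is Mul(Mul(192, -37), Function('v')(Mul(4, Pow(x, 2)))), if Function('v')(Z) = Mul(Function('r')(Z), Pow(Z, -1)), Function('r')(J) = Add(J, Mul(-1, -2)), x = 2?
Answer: -7992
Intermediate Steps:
Function('r')(J) = Add(2, J) (Function('r')(J) = Add(J, 2) = Add(2, J))
Function('v')(Z) = Mul(Pow(Z, -1), Add(2, Z)) (Function('v')(Z) = Mul(Add(2, Z), Pow(Z, -1)) = Mul(Pow(Z, -1), Add(2, Z)))
Mul(Mul(192, -37), Function('v')(Mul(4, Pow(x, 2)))) = Mul(Mul(192, -37), Mul(Pow(Mul(4, Pow(2, 2)), -1), Add(2, Mul(4, Pow(2, 2))))) = Mul(-7104, Mul(Pow(Mul(4, 4), -1), Add(2, Mul(4, 4)))) = Mul(-7104, Mul(Pow(16, -1), Add(2, 16))) = Mul(-7104, Mul(Rational(1, 16), 18)) = Mul(-7104, Rational(9, 8)) = -7992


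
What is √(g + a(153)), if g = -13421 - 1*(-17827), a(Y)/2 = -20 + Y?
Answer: 8*√73 ≈ 68.352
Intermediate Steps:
a(Y) = -40 + 2*Y (a(Y) = 2*(-20 + Y) = -40 + 2*Y)
g = 4406 (g = -13421 + 17827 = 4406)
√(g + a(153)) = √(4406 + (-40 + 2*153)) = √(4406 + (-40 + 306)) = √(4406 + 266) = √4672 = 8*√73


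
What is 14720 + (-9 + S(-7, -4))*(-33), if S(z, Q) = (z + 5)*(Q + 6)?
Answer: 15149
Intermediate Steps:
S(z, Q) = (5 + z)*(6 + Q)
14720 + (-9 + S(-7, -4))*(-33) = 14720 + (-9 + (30 + 5*(-4) + 6*(-7) - 4*(-7)))*(-33) = 14720 + (-9 + (30 - 20 - 42 + 28))*(-33) = 14720 + (-9 - 4)*(-33) = 14720 - 13*(-33) = 14720 + 429 = 15149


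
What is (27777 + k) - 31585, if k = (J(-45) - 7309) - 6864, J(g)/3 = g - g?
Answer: -17981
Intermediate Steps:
J(g) = 0 (J(g) = 3*(g - g) = 3*0 = 0)
k = -14173 (k = (0 - 7309) - 6864 = -7309 - 6864 = -14173)
(27777 + k) - 31585 = (27777 - 14173) - 31585 = 13604 - 31585 = -17981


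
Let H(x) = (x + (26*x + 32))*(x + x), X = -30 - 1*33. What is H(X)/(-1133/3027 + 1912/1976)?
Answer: 78615152343/221801 ≈ 3.5444e+5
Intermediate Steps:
X = -63 (X = -30 - 33 = -63)
H(x) = 2*x*(32 + 27*x) (H(x) = (x + (32 + 26*x))*(2*x) = (32 + 27*x)*(2*x) = 2*x*(32 + 27*x))
H(X)/(-1133/3027 + 1912/1976) = (2*(-63)*(32 + 27*(-63)))/(-1133/3027 + 1912/1976) = (2*(-63)*(32 - 1701))/(-1133*1/3027 + 1912*(1/1976)) = (2*(-63)*(-1669))/(-1133/3027 + 239/247) = 210294/(443602/747669) = 210294*(747669/443602) = 78615152343/221801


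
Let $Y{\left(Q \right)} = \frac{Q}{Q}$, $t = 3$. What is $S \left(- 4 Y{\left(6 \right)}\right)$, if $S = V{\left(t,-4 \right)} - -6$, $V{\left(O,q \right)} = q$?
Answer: $-8$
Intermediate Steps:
$Y{\left(Q \right)} = 1$
$S = 2$ ($S = -4 - -6 = -4 + 6 = 2$)
$S \left(- 4 Y{\left(6 \right)}\right) = 2 \left(\left(-4\right) 1\right) = 2 \left(-4\right) = -8$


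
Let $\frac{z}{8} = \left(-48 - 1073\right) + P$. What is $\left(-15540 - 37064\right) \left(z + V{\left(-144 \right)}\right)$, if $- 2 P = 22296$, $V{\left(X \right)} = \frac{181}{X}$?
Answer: $\frac{185877141419}{36} \approx 5.1633 \cdot 10^{9}$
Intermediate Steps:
$P = -11148$ ($P = \left(- \frac{1}{2}\right) 22296 = -11148$)
$z = -98152$ ($z = 8 \left(\left(-48 - 1073\right) - 11148\right) = 8 \left(-1121 - 11148\right) = 8 \left(-12269\right) = -98152$)
$\left(-15540 - 37064\right) \left(z + V{\left(-144 \right)}\right) = \left(-15540 - 37064\right) \left(-98152 + \frac{181}{-144}\right) = \left(-15540 - 37064\right) \left(-98152 + 181 \left(- \frac{1}{144}\right)\right) = \left(-15540 - 37064\right) \left(-98152 - \frac{181}{144}\right) = \left(-52604\right) \left(- \frac{14134069}{144}\right) = \frac{185877141419}{36}$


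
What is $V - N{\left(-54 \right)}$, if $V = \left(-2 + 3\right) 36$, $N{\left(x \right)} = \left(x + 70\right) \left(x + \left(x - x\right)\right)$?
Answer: $900$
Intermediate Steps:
$N{\left(x \right)} = x \left(70 + x\right)$ ($N{\left(x \right)} = \left(70 + x\right) \left(x + 0\right) = \left(70 + x\right) x = x \left(70 + x\right)$)
$V = 36$ ($V = 1 \cdot 36 = 36$)
$V - N{\left(-54 \right)} = 36 - - 54 \left(70 - 54\right) = 36 - \left(-54\right) 16 = 36 - -864 = 36 + 864 = 900$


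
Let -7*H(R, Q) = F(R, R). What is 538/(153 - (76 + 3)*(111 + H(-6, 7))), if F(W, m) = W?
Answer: -1883/30393 ≈ -0.061955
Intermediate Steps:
H(R, Q) = -R/7
538/(153 - (76 + 3)*(111 + H(-6, 7))) = 538/(153 - (76 + 3)*(111 - ⅐*(-6))) = 538/(153 - 79*(111 + 6/7)) = 538/(153 - 79*783/7) = 538/(153 - 1*61857/7) = 538/(153 - 61857/7) = 538/(-60786/7) = 538*(-7/60786) = -1883/30393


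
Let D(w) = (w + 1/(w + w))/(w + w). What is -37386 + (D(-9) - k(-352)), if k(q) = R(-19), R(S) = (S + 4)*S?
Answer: -12205241/324 ≈ -37671.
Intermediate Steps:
R(S) = S*(4 + S) (R(S) = (4 + S)*S = S*(4 + S))
k(q) = 285 (k(q) = -19*(4 - 19) = -19*(-15) = 285)
D(w) = (w + 1/(2*w))/(2*w) (D(w) = (w + 1/(2*w))/((2*w)) = (w + 1/(2*w))*(1/(2*w)) = (w + 1/(2*w))/(2*w))
-37386 + (D(-9) - k(-352)) = -37386 + ((½ + (¼)/(-9)²) - 1*285) = -37386 + ((½ + (¼)*(1/81)) - 285) = -37386 + ((½ + 1/324) - 285) = -37386 + (163/324 - 285) = -37386 - 92177/324 = -12205241/324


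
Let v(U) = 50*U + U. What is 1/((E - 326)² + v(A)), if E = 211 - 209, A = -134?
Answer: 1/98142 ≈ 1.0189e-5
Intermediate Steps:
v(U) = 51*U
E = 2
1/((E - 326)² + v(A)) = 1/((2 - 326)² + 51*(-134)) = 1/((-324)² - 6834) = 1/(104976 - 6834) = 1/98142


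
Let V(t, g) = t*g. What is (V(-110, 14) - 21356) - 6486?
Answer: -29382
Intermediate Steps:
V(t, g) = g*t
(V(-110, 14) - 21356) - 6486 = (14*(-110) - 21356) - 6486 = (-1540 - 21356) - 6486 = -22896 - 6486 = -29382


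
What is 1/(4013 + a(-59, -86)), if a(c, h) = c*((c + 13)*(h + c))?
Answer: -1/389517 ≈ -2.5673e-6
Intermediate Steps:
a(c, h) = c*(13 + c)*(c + h) (a(c, h) = c*((13 + c)*(c + h)) = c*(13 + c)*(c + h))
1/(4013 + a(-59, -86)) = 1/(4013 - 59*((-59)² + 13*(-59) + 13*(-86) - 59*(-86))) = 1/(4013 - 59*(3481 - 767 - 1118 + 5074)) = 1/(4013 - 59*6670) = 1/(4013 - 393530) = 1/(-389517) = -1/389517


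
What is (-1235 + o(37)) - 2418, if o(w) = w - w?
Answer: -3653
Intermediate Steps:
o(w) = 0
(-1235 + o(37)) - 2418 = (-1235 + 0) - 2418 = -1235 - 2418 = -3653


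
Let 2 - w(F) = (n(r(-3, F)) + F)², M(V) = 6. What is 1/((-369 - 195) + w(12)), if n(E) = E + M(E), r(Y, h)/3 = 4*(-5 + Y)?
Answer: -1/6646 ≈ -0.00015047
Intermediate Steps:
r(Y, h) = -60 + 12*Y (r(Y, h) = 3*(4*(-5 + Y)) = 3*(-20 + 4*Y) = -60 + 12*Y)
n(E) = 6 + E (n(E) = E + 6 = 6 + E)
w(F) = 2 - (-90 + F)² (w(F) = 2 - ((6 + (-60 + 12*(-3))) + F)² = 2 - ((6 + (-60 - 36)) + F)² = 2 - ((6 - 96) + F)² = 2 - (-90 + F)²)
1/((-369 - 195) + w(12)) = 1/((-369 - 195) + (2 - (-90 + 12)²)) = 1/(-564 + (2 - 1*(-78)²)) = 1/(-564 + (2 - 1*6084)) = 1/(-564 + (2 - 6084)) = 1/(-564 - 6082) = 1/(-6646) = -1/6646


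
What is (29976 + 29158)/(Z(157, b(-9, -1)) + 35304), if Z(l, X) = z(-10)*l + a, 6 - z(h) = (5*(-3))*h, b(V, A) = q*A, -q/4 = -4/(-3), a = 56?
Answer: 29567/6376 ≈ 4.6372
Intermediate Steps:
q = -16/3 (q = -(-16)/(-3) = -(-16)*(-1)/3 = -4*4/3 = -16/3 ≈ -5.3333)
b(V, A) = -16*A/3
z(h) = 6 + 15*h (z(h) = 6 - 5*(-3)*h = 6 - (-15)*h = 6 + 15*h)
Z(l, X) = 56 - 144*l (Z(l, X) = (6 + 15*(-10))*l + 56 = (6 - 150)*l + 56 = -144*l + 56 = 56 - 144*l)
(29976 + 29158)/(Z(157, b(-9, -1)) + 35304) = (29976 + 29158)/((56 - 144*157) + 35304) = 59134/((56 - 22608) + 35304) = 59134/(-22552 + 35304) = 59134/12752 = 59134*(1/12752) = 29567/6376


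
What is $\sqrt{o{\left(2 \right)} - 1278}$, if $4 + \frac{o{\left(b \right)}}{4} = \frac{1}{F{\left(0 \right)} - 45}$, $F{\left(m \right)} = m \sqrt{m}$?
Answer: $\frac{i \sqrt{291170}}{15} \approx 35.973 i$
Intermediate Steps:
$F{\left(m \right)} = m^{\frac{3}{2}}$
$o{\left(b \right)} = - \frac{724}{45}$ ($o{\left(b \right)} = -16 + \frac{4}{0^{\frac{3}{2}} - 45} = -16 + \frac{4}{0 - 45} = -16 + \frac{4}{-45} = -16 + 4 \left(- \frac{1}{45}\right) = -16 - \frac{4}{45} = - \frac{724}{45}$)
$\sqrt{o{\left(2 \right)} - 1278} = \sqrt{- \frac{724}{45} - 1278} = \sqrt{- \frac{58234}{45}} = \frac{i \sqrt{291170}}{15}$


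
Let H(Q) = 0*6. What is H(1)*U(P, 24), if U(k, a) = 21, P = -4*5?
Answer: 0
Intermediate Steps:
H(Q) = 0
P = -20
H(1)*U(P, 24) = 0*21 = 0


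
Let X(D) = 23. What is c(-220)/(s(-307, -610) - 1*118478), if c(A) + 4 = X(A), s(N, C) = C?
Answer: -19/119088 ≈ -0.00015955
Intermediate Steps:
c(A) = 19 (c(A) = -4 + 23 = 19)
c(-220)/(s(-307, -610) - 1*118478) = 19/(-610 - 1*118478) = 19/(-610 - 118478) = 19/(-119088) = 19*(-1/119088) = -19/119088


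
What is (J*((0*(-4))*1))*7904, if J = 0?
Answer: 0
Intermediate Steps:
(J*((0*(-4))*1))*7904 = (0*((0*(-4))*1))*7904 = (0*(0*1))*7904 = (0*0)*7904 = 0*7904 = 0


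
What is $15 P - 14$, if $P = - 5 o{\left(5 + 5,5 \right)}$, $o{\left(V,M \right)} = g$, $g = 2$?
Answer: $-164$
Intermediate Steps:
$o{\left(V,M \right)} = 2$
$P = -10$ ($P = \left(-5\right) 2 = -10$)
$15 P - 14 = 15 \left(-10\right) - 14 = -150 - 14 = -164$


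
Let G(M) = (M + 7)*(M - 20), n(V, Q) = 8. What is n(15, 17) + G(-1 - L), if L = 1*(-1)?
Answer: -132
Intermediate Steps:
L = -1
G(M) = (-20 + M)*(7 + M) (G(M) = (7 + M)*(-20 + M) = (-20 + M)*(7 + M))
n(15, 17) + G(-1 - L) = 8 + (-140 + (-1 - 1*(-1))² - 13*(-1 - 1*(-1))) = 8 + (-140 + (-1 + 1)² - 13*(-1 + 1)) = 8 + (-140 + 0² - 13*0) = 8 + (-140 + 0 + 0) = 8 - 140 = -132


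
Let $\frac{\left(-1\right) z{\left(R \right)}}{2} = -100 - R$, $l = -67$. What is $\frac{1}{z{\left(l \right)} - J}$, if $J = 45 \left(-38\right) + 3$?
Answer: $\frac{1}{1773} \approx 0.00056402$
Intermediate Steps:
$J = -1707$ ($J = -1710 + 3 = -1707$)
$z{\left(R \right)} = 200 + 2 R$ ($z{\left(R \right)} = - 2 \left(-100 - R\right) = 200 + 2 R$)
$\frac{1}{z{\left(l \right)} - J} = \frac{1}{\left(200 + 2 \left(-67\right)\right) - -1707} = \frac{1}{\left(200 - 134\right) + 1707} = \frac{1}{66 + 1707} = \frac{1}{1773}$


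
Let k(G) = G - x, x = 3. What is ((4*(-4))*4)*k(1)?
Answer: 128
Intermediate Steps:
k(G) = -3 + G (k(G) = G - 1*3 = G - 3 = -3 + G)
((4*(-4))*4)*k(1) = ((4*(-4))*4)*(-3 + 1) = -16*4*(-2) = -64*(-2) = 128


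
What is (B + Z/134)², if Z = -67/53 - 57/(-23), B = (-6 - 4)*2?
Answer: 2665774598400/6670478929 ≈ 399.64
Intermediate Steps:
B = -20 (B = -10*2 = -20)
Z = 1480/1219 (Z = -67*1/53 - 57*(-1/23) = -67/53 + 57/23 = 1480/1219 ≈ 1.2141)
(B + Z/134)² = (-20 + (1480/1219)/134)² = (-20 + (1480/1219)*(1/134))² = (-20 + 740/81673)² = (-1632720/81673)² = 2665774598400/6670478929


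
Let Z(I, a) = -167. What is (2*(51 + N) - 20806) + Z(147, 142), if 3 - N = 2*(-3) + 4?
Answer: -20861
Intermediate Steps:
N = 5 (N = 3 - (2*(-3) + 4) = 3 - (-6 + 4) = 3 - 1*(-2) = 3 + 2 = 5)
(2*(51 + N) - 20806) + Z(147, 142) = (2*(51 + 5) - 20806) - 167 = (2*56 - 20806) - 167 = (112 - 20806) - 167 = -20694 - 167 = -20861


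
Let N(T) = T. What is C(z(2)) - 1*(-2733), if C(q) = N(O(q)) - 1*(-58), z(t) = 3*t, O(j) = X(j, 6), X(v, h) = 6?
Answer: 2797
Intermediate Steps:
O(j) = 6
C(q) = 64 (C(q) = 6 - 1*(-58) = 6 + 58 = 64)
C(z(2)) - 1*(-2733) = 64 - 1*(-2733) = 64 + 2733 = 2797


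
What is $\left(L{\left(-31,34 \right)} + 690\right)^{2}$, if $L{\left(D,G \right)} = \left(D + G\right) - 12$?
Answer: $463761$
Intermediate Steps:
$L{\left(D,G \right)} = -12 + D + G$
$\left(L{\left(-31,34 \right)} + 690\right)^{2} = \left(\left(-12 - 31 + 34\right) + 690\right)^{2} = \left(-9 + 690\right)^{2} = 681^{2} = 463761$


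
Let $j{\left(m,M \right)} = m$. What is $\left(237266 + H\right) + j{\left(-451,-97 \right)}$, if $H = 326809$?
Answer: $563624$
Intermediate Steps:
$\left(237266 + H\right) + j{\left(-451,-97 \right)} = \left(237266 + 326809\right) - 451 = 564075 - 451 = 563624$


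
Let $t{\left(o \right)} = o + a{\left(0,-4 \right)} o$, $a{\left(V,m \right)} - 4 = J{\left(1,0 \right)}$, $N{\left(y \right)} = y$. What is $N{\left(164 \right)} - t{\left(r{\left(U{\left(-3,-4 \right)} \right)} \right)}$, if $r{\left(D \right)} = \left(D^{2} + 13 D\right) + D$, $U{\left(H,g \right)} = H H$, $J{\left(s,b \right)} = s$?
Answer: $-1078$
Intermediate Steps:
$a{\left(V,m \right)} = 5$ ($a{\left(V,m \right)} = 4 + 1 = 5$)
$U{\left(H,g \right)} = H^{2}$
$r{\left(D \right)} = D^{2} + 14 D$
$t{\left(o \right)} = 6 o$ ($t{\left(o \right)} = o + 5 o = 6 o$)
$N{\left(164 \right)} - t{\left(r{\left(U{\left(-3,-4 \right)} \right)} \right)} = 164 - 6 \left(-3\right)^{2} \left(14 + \left(-3\right)^{2}\right) = 164 - 6 \cdot 9 \left(14 + 9\right) = 164 - 6 \cdot 9 \cdot 23 = 164 - 6 \cdot 207 = 164 - 1242 = -1078$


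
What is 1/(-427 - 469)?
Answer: -1/896 ≈ -0.0011161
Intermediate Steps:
1/(-427 - 469) = 1/(-896) = -1/896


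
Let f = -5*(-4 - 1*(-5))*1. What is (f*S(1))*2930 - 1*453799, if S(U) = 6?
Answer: -541699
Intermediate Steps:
f = -5 (f = -5*(-4 + 5)*1 = -5*1*1 = -5*1 = -5)
(f*S(1))*2930 - 1*453799 = -5*6*2930 - 1*453799 = -30*2930 - 453799 = -87900 - 453799 = -541699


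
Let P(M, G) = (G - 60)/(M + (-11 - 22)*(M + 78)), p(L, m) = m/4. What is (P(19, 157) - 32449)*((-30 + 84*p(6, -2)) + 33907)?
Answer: -3493558995525/3182 ≈ -1.0979e+9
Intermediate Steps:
p(L, m) = m/4 (p(L, m) = m*(¼) = m/4)
P(M, G) = (-60 + G)/(-2574 - 32*M) (P(M, G) = (-60 + G)/(M - 33*(78 + M)) = (-60 + G)/(M + (-2574 - 33*M)) = (-60 + G)/(-2574 - 32*M))
(P(19, 157) - 32449)*((-30 + 84*p(6, -2)) + 33907) = ((60 - 1*157)/(2*(1287 + 16*19)) - 32449)*((-30 + 84*((¼)*(-2))) + 33907) = ((60 - 157)/(2*(1287 + 304)) - 32449)*((-30 + 84*(-½)) + 33907) = ((½)*(-97)/1591 - 32449)*((-30 - 42) + 33907) = ((½)*(1/1591)*(-97) - 32449)*(-72 + 33907) = (-97/3182 - 32449)*33835 = -103252815/3182*33835 = -3493558995525/3182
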